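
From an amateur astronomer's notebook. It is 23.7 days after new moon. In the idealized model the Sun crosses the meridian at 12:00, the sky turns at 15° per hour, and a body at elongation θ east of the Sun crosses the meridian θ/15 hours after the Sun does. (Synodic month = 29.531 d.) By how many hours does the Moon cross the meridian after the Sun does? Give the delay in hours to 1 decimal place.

19.3 h

Elongation θ = 360° × 23.7/29.531 ≈ 288.9°.
The Moon trails the Sun by θ/15 = 288.9/15 ≈ 19.26 hours.
So the Moon crosses the meridian 19.26 h after the Sun.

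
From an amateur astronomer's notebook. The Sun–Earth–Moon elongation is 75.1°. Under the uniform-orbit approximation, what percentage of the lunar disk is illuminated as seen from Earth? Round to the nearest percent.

37%

Half-versine of 75.1°: (1 − 0.257)/2 = 0.371, i.e. 37%.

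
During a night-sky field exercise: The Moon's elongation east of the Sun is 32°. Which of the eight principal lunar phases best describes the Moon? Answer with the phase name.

32° lies in the waxing crescent sector of the 8-phase cycle.

waxing crescent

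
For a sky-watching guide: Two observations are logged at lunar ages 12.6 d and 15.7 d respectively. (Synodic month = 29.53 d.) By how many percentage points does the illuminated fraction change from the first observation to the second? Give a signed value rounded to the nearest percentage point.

+4 percentage points

θ₁ = 360° × 12.6/29.53 = 153.6°, f₁ = (1 − cos θ₁)/2 = 0.948.
θ₂ = 360° × 15.7/29.53 = 191.4°, f₂ = (1 − cos θ₂)/2 = 0.990.
Change = f₂ − f₁ = +0.042 → +4 percentage points.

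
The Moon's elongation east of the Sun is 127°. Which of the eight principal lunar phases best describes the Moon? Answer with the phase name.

waxing gibbous

The waxing gibbous sector spans roughly 112°–158°; 127° falls inside it.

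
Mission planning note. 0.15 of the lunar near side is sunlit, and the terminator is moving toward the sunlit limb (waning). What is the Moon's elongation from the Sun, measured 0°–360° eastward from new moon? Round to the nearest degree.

314°

cos θ = 1 − 2f = 0.700, giving a principal value of 45.6°.
Waning ⇒ past full, so θ = 360° − 45.6° = 314.4°.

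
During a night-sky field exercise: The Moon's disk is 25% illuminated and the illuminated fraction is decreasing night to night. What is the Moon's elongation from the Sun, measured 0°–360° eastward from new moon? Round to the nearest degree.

300°

From f = (1 − cos θ)/2: cos θ = 1 − 2×0.25 = 0.500; arccos → 60.0°.
Since the Moon is past full (waning), take the reflex angle: θ = 360° − 60.0° = 300.0°.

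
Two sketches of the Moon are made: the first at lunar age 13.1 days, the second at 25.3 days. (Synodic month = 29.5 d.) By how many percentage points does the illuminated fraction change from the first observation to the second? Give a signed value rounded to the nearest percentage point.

-78 percentage points

First observation: θ = 360°·13.1/29.5 = 159.9°, so f = 0.969.
Second observation: θ = 308.7°, f = 0.187.
Δf = 0.187 − 0.969 = -0.782, i.e. -78 pp.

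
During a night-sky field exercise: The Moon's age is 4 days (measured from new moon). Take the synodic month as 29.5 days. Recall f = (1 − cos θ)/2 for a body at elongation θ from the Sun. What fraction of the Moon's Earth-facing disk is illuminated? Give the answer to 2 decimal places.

0.17

The Moon has covered 4/29.5 of its cycle, so θ ≈ 360° × 4/29.5 = 48.8°.
Illuminated fraction = (1 − cos 48.8°)/2 = (1 − 0.659)/2 ≈ 0.171.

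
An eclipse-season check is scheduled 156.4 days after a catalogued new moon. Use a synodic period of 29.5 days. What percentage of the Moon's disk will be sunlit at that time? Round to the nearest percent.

156.4/29.5 = 5.302 lunations, so 5 complete cycles and 8.90 d into the next.
Elongation θ = 360° × 8.90/29.5 ≈ 108.6°.
cos 108.6° = (-0.319), so f = (1 − (-0.319))/2 = 0.660, so 66%.

66%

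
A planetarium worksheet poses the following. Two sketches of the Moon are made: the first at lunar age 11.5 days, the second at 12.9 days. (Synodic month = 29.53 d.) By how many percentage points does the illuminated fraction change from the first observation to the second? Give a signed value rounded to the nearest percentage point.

+8 percentage points

First observation: θ = 360°·11.5/29.53 = 140.2°, so f = 0.884.
Second observation: θ = 157.3°, f = 0.961.
Δf = 0.961 − 0.884 = +0.077, i.e. +8 pp.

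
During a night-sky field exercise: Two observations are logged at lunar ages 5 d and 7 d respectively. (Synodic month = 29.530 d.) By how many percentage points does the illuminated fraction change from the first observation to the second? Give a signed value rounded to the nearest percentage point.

θ₁ = 360° × 5/29.530 = 61.0°, f₁ = (1 − cos θ₁)/2 = 0.257.
θ₂ = 360° × 7/29.530 = 85.3°, f₂ = (1 − cos θ₂)/2 = 0.459.
Change = f₂ − f₁ = +0.202 → +20 percentage points.

+20 percentage points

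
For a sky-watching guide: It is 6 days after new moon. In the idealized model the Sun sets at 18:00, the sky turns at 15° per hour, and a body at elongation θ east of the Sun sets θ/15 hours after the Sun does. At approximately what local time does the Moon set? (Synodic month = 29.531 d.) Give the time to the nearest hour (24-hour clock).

23:00

Phase angle: θ = 360°·(6 d)/(29.531 d) = 73.1°.
Delay after the Sun = 73.1° / (15°/h) ≈ 4.88 h.
18:00 + 4.88 h ≈ 22:53 → 23:00 to the nearest hour.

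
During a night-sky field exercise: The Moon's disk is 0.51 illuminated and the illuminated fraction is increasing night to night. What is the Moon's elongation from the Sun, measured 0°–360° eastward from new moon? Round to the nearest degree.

91°

From f = (1 − cos θ)/2: cos θ = 1 − 2×0.51 = -0.020; arccos → 91.1°.
Waxing ⇒ before full, so θ = 91.1°.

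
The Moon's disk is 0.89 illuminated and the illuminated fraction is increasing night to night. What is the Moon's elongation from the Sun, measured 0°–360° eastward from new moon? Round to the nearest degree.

141°

From f = (1 − cos θ)/2: cos θ = 1 − 2×0.89 = -0.780; arccos → 141.3°.
The Moon is waxing (0°–180°), so θ = 141.3° directly.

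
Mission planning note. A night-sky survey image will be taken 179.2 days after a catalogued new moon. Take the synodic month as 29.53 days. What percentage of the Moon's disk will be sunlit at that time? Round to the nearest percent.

5%

Reduce mod P: 179.2 − 6×29.53 = 2.02 d into the current lunation.
Elongation θ = 360° × 2.02/29.53 ≈ 24.6°.
Illuminated fraction = (1 − cos 24.6°)/2 = (1 − 0.909)/2 ≈ 0.045, so 5%.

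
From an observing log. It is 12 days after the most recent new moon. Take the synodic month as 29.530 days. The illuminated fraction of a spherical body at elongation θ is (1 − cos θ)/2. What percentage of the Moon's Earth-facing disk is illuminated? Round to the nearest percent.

Elongation θ = 360° × 12/29.530 ≈ 146.3°.
Illuminated fraction = (1 − cos 146.3°)/2 = (1 − (-0.832))/2 ≈ 0.916, so 92%.

92%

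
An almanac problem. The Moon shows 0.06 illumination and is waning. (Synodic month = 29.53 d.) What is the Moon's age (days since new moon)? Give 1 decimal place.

Invert f = (1 − cos θ)/2 to get cos θ = 1 − 2(0.06) = 0.880, hence θ₀ = arccos 0.880 = 28.4°.
Since the Moon is past full (waning), take the reflex angle: θ = 360° − 28.4° = 331.6°.
At 360°/29.53 d per day, 331.6° corresponds to 27.20 days.

27.2 days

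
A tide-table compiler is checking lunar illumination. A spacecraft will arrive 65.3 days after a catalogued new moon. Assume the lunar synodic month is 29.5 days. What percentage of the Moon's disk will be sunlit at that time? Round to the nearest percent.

65.3 d spans 2 complete synodic months (2 × 29.5 = 59.00 d) plus 6.30 d.
Phase angle: θ = 360°·(6.30 d)/(29.5 d) = 76.9°.
Illuminated fraction = (1 − cos 76.9°)/2 = (1 − 0.227)/2 ≈ 0.387, so 39%.

39%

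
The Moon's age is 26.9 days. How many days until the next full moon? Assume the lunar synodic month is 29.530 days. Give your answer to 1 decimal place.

Full moon is 0.5 of the way through the cycle: age 0.5 × 29.530 = 14.765 d.
This lunation's full moon (14.765 d) has passed, so add one period: 44.295 − 26.9 = 17.395 days.

17.4 days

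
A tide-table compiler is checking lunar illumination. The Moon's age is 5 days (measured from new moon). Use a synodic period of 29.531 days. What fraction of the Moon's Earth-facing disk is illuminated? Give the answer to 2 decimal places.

The Moon has covered 5/29.531 of its cycle, so θ ≈ 360° × 5/29.531 = 61.0°.
With cos θ = 0.486, the lit fraction is (1 − 0.486)/2 ≈ 0.257.

0.26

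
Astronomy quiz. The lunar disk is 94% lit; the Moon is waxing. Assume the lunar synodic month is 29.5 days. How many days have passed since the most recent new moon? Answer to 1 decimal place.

cos θ = 1 − 2f = -0.880, giving a principal value of 151.6°.
Waxing ⇒ before full, so θ = 151.6°.
Age = 29.5 × 151.6°/360° ≈ 12.43 days.

12.4 days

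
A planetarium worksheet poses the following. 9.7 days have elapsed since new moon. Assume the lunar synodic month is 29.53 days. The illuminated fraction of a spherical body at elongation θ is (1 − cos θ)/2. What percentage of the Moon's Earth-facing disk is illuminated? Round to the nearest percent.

74%

Elongation θ = 360° × 9.7/29.53 ≈ 118.3°.
cos 118.3° = (-0.473), so f = (1 − (-0.473))/2 = 0.737, so 74%.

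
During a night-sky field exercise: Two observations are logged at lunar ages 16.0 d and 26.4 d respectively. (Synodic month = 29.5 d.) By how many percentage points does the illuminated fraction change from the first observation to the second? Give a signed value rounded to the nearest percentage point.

First observation: θ = 360°·16.0/29.5 = 195.3°, so f = 0.982.
Second observation: θ = 322.2°, f = 0.105.
Δf = 0.105 − 0.982 = -0.877, i.e. -88 pp.

-88 pp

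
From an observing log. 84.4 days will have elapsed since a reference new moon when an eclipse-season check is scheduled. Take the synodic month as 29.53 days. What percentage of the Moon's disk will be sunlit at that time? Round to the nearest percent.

Reduce mod P: 84.4 − 2×29.53 = 25.34 d into the current lunation.
Phase angle: θ = 360°·(25.34 d)/(29.53 d) = 308.9°.
Illuminated fraction = (1 − cos 308.9°)/2 = (1 − 0.628)/2 ≈ 0.186, so 19%.

19%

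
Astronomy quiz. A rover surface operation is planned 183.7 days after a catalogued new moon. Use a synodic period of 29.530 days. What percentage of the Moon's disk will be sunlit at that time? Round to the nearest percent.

41%

183.7 d spans 6 complete synodic months (6 × 29.530 = 177.18 d) plus 6.52 d.
Phase angle: θ = 360°·(6.52 d)/(29.530 d) = 79.5°.
cos 79.5° = 0.182, so f = (1 − 0.182)/2 = 0.409, so 41%.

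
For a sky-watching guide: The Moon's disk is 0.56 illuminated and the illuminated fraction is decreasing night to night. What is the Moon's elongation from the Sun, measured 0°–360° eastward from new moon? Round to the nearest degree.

cos θ = 1 − 2f = -0.120, giving a principal value of 96.9°.
Waning ⇒ past full, so θ = 360° − 96.9° = 263.1°.

263°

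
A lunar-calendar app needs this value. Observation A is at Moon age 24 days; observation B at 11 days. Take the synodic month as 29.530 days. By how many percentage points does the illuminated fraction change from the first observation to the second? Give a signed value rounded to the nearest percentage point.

θ₁ = 360° × 24/29.530 = 292.6°, f₁ = (1 − cos θ₁)/2 = 0.308.
θ₂ = 360° × 11/29.530 = 134.1°, f₂ = (1 − cos θ₂)/2 = 0.848.
Change = f₂ − f₁ = +0.540 → +54 percentage points.

+54 pp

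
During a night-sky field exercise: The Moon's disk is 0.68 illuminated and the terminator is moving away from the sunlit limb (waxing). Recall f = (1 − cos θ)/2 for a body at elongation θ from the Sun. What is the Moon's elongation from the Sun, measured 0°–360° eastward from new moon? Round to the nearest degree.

111°

From f = (1 − cos θ)/2: cos θ = 1 − 2×0.68 = -0.360; arccos → 111.1°.
Waxing ⇒ before full, so θ = 111.1°.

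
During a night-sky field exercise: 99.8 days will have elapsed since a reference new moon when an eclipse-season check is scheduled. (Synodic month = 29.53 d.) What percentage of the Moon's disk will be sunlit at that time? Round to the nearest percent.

86%

99.8/29.53 = 3.380 lunations, so 3 complete cycles and 11.21 d into the next.
The Moon has covered 11.21/29.53 of its cycle, so θ ≈ 360° × 11.21/29.53 = 136.7°.
Illuminated fraction = (1 − cos 136.7°)/2 = (1 − (-0.727))/2 ≈ 0.864, so 86%.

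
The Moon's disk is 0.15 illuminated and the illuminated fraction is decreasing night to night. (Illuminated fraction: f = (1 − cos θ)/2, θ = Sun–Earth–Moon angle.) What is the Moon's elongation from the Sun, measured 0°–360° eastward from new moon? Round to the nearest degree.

cos θ = 1 − 2f = 0.700, giving a principal value of 45.6°.
Since the Moon is past full (waning), take the reflex angle: θ = 360° − 45.6° = 314.4°.

314°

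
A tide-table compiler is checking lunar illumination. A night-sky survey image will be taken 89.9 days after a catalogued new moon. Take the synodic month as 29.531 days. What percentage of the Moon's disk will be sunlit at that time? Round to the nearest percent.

2%

89.9/29.531 = 3.044 lunations, so 3 complete cycles and 1.31 d into the next.
Phase angle: θ = 360°·(1.31 d)/(29.531 d) = 15.9°.
Illuminated fraction = (1 − cos 15.9°)/2 = (1 − 0.962)/2 ≈ 0.019, so 2%.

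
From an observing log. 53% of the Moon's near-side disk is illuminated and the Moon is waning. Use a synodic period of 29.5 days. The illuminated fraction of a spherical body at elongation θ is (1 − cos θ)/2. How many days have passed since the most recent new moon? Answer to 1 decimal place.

21.8 days

Invert f = (1 − cos θ)/2 to get cos θ = 1 − 2(0.53) = -0.060, hence θ₀ = arccos -0.060 = 93.4°.
A waning Moon lies in 180°–360°, so θ = 360° − 93.4° = 266.6°.
That fraction of the synodic month is 266.6/360 × 29.5 d ≈ 21.84 d.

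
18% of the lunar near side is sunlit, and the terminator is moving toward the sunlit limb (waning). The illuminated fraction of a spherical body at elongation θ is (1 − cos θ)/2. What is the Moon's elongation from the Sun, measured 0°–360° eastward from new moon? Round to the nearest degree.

310°

cos θ = 1 − 2f = 0.640, giving a principal value of 50.2°.
Since the Moon is past full (waning), take the reflex angle: θ = 360° − 50.2° = 309.8°.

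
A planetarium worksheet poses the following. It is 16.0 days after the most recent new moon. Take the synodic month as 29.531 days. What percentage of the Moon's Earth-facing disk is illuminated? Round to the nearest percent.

The Moon has covered 16.0/29.531 of its cycle, so θ ≈ 360° × 16.0/29.531 = 195.0°.
Illuminated fraction = (1 − cos 195.0°)/2 = (1 − (-0.966))/2 ≈ 0.983, so 98%.

98%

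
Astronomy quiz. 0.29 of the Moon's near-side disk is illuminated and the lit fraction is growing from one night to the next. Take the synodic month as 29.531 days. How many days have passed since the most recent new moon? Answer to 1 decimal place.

cos θ = 1 − 2f = 0.420, giving a principal value of 65.2°.
The Moon is waxing (0°–180°), so θ = 65.2° directly.
That fraction of the synodic month is 65.2/360 × 29.531 d ≈ 5.35 d.

5.3 days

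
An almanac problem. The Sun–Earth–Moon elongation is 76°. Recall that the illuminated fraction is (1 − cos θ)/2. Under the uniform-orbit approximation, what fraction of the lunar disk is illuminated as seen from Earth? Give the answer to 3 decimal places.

0.379

f = (1 − cos 76°)/2 = (1 − 0.242)/2 ≈ 0.379.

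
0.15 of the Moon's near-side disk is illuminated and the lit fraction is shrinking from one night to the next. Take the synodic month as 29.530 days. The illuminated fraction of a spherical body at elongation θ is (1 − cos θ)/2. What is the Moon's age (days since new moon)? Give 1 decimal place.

25.8 days

Invert f = (1 − cos θ)/2 to get cos θ = 1 − 2(0.15) = 0.700, hence θ₀ = arccos 0.700 = 45.6°.
A waning Moon lies in 180°–360°, so θ = 360° − 45.6° = 314.4°.
That fraction of the synodic month is 314.4/360 × 29.530 d ≈ 25.79 d.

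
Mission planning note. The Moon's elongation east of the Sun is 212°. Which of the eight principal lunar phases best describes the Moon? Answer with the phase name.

212° lies in the waning gibbous sector of the 8-phase cycle.

waning gibbous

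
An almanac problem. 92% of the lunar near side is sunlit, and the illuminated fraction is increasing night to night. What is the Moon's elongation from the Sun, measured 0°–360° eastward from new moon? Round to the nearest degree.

147°

cos θ = 1 − 2f = -0.840, giving a principal value of 147.1°.
Waxing ⇒ before full, so θ = 147.1°.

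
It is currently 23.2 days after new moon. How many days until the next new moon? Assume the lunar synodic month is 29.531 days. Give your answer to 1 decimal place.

6.3 days

The next new moon completes the synodic month: 29.531 − 23.2 = 6.331 days.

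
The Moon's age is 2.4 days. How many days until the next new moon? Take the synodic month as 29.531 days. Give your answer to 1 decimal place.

One full lunation from the last new moon is 29.531 d; remaining = 29.531 − 2.4 = 27.131 d.

27.1 days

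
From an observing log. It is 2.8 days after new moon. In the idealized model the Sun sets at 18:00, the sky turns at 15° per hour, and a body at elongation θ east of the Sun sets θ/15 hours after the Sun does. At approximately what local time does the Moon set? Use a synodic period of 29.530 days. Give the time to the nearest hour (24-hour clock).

20:00

The Moon has covered 2.8/29.530 of its cycle, so θ ≈ 360° × 2.8/29.530 = 34.1°.
The Moon trails the Sun by θ/15 = 34.1/15 ≈ 2.28 hours.
18:00 + 2.28 h ≈ 20:17 → 20:00 to the nearest hour.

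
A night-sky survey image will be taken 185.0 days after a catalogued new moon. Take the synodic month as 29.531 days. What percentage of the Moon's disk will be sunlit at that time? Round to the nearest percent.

185.0 d spans 6 complete synodic months (6 × 29.531 = 177.19 d) plus 7.81 d.
Elongation θ = 360° × 7.81/29.531 ≈ 95.3°.
With cos θ = (-0.092), the lit fraction is (1 − (-0.092))/2 ≈ 0.546, so 55%.

55%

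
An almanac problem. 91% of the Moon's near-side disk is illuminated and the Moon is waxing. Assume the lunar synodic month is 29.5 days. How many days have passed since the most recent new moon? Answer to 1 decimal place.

From f = (1 − cos θ)/2: cos θ = 1 − 2×0.91 = -0.820; arccos → 145.1°.
Before full moon the principal value applies: θ = 145.1°.
At 360°/29.5 d per day, 145.1° corresponds to 11.89 days.

11.9 days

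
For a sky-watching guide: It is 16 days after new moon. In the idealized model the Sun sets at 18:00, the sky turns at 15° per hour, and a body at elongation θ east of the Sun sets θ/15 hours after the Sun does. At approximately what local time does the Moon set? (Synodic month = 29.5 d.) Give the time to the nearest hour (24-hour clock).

Phase angle: θ = 360°·(16 d)/(29.5 d) = 195.3°.
Delay after the Sun = 195.3° / (15°/h) ≈ 13.02 h.
18:00 + 13.02 h ≈ 07:01 → 07:00 to the nearest hour.

07:00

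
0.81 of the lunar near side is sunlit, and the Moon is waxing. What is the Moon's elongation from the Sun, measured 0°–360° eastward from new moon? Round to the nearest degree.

128°

From f = (1 − cos θ)/2: cos θ = 1 − 2×0.81 = -0.620; arccos → 128.3°.
Waxing ⇒ before full, so θ = 128.3°.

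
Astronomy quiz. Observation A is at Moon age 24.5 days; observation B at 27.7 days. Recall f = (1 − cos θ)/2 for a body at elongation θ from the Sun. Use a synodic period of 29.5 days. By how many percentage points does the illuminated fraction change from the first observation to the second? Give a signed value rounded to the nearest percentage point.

First observation: θ = 360°·24.5/29.5 = 299.0°, so f = 0.258.
Second observation: θ = 338.0°, f = 0.036.
Δf = 0.036 − 0.258 = -0.221, i.e. -22 pp.

-22 percentage points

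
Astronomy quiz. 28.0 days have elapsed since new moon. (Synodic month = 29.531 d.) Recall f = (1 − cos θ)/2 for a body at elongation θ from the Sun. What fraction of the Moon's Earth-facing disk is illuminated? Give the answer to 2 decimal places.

The Moon has covered 28.0/29.531 of its cycle, so θ ≈ 360° × 28.0/29.531 = 341.3°.
Illuminated fraction = (1 − cos 341.3°)/2 = (1 − 0.947)/2 ≈ 0.026.

0.03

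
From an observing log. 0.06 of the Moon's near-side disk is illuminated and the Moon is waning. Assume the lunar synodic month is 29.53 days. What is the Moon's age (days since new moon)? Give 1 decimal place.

27.2 days

From f = (1 − cos θ)/2: cos θ = 1 − 2×0.06 = 0.880; arccos → 28.4°.
Since the Moon is past full (waning), take the reflex angle: θ = 360° − 28.4° = 331.6°.
At 360°/29.53 d per day, 331.6° corresponds to 27.20 days.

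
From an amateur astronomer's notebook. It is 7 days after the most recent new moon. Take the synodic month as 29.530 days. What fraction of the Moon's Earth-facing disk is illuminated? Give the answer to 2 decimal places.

Elongation θ = 360° × 7/29.530 ≈ 85.3°.
Illuminated fraction = (1 − cos 85.3°)/2 = (1 − 0.081)/2 ≈ 0.459.

0.46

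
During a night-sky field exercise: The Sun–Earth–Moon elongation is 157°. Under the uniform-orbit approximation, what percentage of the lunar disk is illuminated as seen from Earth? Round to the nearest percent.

Half-versine of 157°: (1 − (-0.921))/2 = 0.960, i.e. 96%.

96%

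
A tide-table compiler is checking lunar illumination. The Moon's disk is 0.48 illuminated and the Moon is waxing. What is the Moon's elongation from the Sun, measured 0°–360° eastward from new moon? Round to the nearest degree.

From f = (1 − cos θ)/2: cos θ = 1 − 2×0.48 = 0.040; arccos → 87.7°.
The Moon is waxing (0°–180°), so θ = 87.7° directly.

88°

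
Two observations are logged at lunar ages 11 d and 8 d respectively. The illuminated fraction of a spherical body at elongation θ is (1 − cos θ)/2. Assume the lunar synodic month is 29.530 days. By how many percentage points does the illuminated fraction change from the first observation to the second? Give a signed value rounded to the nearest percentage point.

-28 percentage points

First observation: θ = 360°·11/29.530 = 134.1°, so f = 0.848.
Second observation: θ = 97.5°, f = 0.566.
Δf = 0.566 − 0.848 = -0.282, i.e. -28 pp.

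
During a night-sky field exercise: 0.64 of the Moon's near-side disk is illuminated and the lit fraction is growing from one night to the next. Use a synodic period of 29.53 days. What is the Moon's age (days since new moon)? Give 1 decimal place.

8.7 days

Invert f = (1 − cos θ)/2 to get cos θ = 1 − 2(0.64) = -0.280, hence θ₀ = arccos -0.280 = 106.3°.
Before full moon the principal value applies: θ = 106.3°.
Age = 29.53 × 106.3°/360° ≈ 8.72 days.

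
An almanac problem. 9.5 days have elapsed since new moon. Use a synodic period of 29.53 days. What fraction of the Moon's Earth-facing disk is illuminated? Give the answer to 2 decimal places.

0.72

Elongation θ = 360° × 9.5/29.53 ≈ 115.8°.
With cos θ = (-0.435), the lit fraction is (1 − (-0.435))/2 ≈ 0.718.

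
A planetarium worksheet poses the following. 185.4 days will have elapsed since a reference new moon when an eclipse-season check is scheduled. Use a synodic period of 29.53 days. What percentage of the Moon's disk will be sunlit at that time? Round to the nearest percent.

185.4/29.53 = 6.278 lunations, so 6 complete cycles and 8.22 d into the next.
Phase angle: θ = 360°·(8.22 d)/(29.53 d) = 100.2°.
cos 100.2° = (-0.177), so f = (1 − (-0.177))/2 = 0.589, so 59%.

59%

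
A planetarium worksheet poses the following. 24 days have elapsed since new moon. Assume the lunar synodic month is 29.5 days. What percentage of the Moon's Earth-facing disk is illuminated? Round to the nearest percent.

Elongation θ = 360° × 24/29.5 ≈ 292.9°.
cos 292.9° = 0.389, so f = (1 − 0.389)/2 = 0.306, so 31%.

31%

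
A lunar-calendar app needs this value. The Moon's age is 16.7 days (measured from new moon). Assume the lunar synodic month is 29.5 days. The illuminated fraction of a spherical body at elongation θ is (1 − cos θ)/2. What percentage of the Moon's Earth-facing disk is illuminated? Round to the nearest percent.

96%

The Moon has covered 16.7/29.5 of its cycle, so θ ≈ 360° × 16.7/29.5 = 203.8°.
With cos θ = (-0.915), the lit fraction is (1 − (-0.915))/2 ≈ 0.957, so 96%.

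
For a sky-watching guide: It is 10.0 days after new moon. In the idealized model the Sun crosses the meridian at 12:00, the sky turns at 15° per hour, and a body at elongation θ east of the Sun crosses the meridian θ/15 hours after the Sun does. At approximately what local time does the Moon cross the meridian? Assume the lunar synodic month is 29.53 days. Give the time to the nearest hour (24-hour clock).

Elongation θ = 360° × 10.0/29.53 ≈ 121.9°.
Delay after the Sun = 121.9° / (15°/h) ≈ 8.13 h.
12:00 + 8.13 h ≈ 20:08 → 20:00 to the nearest hour.

20:00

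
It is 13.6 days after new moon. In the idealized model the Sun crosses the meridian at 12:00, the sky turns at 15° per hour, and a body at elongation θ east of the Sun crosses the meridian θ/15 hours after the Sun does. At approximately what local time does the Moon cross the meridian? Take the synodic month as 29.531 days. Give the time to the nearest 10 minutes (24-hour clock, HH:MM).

Phase angle: θ = 360°·(13.6 d)/(29.531 d) = 165.8°.
Delay after the Sun = 165.8° / (15°/h) ≈ 11.05 h.
12:00 + 11.053 h ≈ 23:03 → 23:00 to the nearest ten minutes.

23:00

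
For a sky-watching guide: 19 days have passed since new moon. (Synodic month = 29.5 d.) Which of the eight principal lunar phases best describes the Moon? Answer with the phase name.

θ ≈ 360° × 19/29.5 = 232°, which falls in the waning gibbous sector.

waning gibbous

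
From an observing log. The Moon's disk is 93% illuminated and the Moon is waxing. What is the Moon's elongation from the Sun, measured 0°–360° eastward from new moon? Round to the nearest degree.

Invert f = (1 − cos θ)/2 to get cos θ = 1 − 2(0.93) = -0.860, hence θ₀ = arccos -0.860 = 149.3°.
Waxing ⇒ before full, so θ = 149.3°.

149°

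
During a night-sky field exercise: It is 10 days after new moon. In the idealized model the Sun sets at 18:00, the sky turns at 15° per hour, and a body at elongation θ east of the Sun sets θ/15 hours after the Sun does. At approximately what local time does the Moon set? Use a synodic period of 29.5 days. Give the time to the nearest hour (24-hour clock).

The Moon has covered 10/29.5 of its cycle, so θ ≈ 360° × 10/29.5 = 122.0°.
At 15° of sky rotation per hour, 122.0° corresponds to a 8.14 h lag.
18:00 + 8.14 h ≈ 02:08 → 02:00 to the nearest hour.

02:00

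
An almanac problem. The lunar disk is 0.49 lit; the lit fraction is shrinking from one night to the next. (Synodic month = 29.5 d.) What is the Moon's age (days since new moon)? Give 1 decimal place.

22.2 days

cos θ = 1 − 2f = 0.020, giving a principal value of 88.9°.
Waning ⇒ past full, so θ = 360° − 88.9° = 271.1°.
At 360°/29.5 d per day, 271.1° corresponds to 22.22 days.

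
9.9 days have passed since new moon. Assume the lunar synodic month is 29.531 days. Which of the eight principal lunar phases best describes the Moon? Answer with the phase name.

θ ≈ 360° × 9.9/29.531 = 121°, which falls in the waxing gibbous sector.

waxing gibbous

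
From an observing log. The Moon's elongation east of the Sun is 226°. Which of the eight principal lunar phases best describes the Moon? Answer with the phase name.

waning gibbous

226° lies in the waning gibbous sector of the 8-phase cycle.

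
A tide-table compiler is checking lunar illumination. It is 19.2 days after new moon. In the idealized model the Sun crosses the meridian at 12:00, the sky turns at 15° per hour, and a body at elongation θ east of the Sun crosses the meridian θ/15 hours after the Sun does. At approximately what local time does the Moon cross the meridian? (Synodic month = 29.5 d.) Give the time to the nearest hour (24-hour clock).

04:00

The Moon has covered 19.2/29.5 of its cycle, so θ ≈ 360° × 19.2/29.5 = 234.3°.
At 15° of sky rotation per hour, 234.3° corresponds to a 15.62 h lag.
12:00 + 15.62 h ≈ 03:37 → 04:00 to the nearest hour.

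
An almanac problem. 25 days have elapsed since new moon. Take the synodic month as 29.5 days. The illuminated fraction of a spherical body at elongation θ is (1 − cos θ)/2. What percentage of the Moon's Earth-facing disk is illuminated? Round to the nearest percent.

The Moon has covered 25/29.5 of its cycle, so θ ≈ 360° × 25/29.5 = 305.1°.
cos 305.1° = 0.575, so f = (1 − 0.575)/2 = 0.213, so 21%.

21%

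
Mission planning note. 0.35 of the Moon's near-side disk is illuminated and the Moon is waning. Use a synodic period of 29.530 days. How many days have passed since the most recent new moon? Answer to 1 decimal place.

cos θ = 1 − 2f = 0.300, giving a principal value of 72.5°.
Waning ⇒ past full, so θ = 360° − 72.5° = 287.5°.
That fraction of the synodic month is 287.5/360 × 29.530 d ≈ 23.58 d.

23.6 days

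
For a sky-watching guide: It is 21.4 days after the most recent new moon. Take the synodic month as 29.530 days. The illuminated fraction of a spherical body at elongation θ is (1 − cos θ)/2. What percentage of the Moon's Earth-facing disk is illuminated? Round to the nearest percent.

Elongation θ = 360° × 21.4/29.530 ≈ 260.9°.
cos 260.9° = (-0.158), so f = (1 − (-0.158))/2 = 0.579, so 58%.

58%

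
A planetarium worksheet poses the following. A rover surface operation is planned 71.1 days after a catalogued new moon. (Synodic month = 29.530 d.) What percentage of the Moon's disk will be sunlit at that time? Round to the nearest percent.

71.1 d spans 2 complete synodic months (2 × 29.530 = 59.06 d) plus 12.04 d.
Elongation θ = 360° × 12.04/29.530 ≈ 146.8°.
With cos θ = (-0.837), the lit fraction is (1 − (-0.837))/2 ≈ 0.918, so 92%.

92%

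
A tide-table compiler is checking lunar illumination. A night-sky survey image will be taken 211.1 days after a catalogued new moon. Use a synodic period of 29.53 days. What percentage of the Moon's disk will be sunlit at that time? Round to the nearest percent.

211.1 d spans 7 complete synodic months (7 × 29.53 = 206.71 d) plus 4.39 d.
The Moon has covered 4.39/29.53 of its cycle, so θ ≈ 360° × 4.39/29.53 = 53.5°.
cos 53.5° = 0.595, so f = (1 − 0.595)/2 = 0.203, so 20%.

20%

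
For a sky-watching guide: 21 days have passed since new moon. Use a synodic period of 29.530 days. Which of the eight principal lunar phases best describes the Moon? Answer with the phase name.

θ ≈ 360° × 21/29.530 = 256°, which falls in the last quarter sector.

last quarter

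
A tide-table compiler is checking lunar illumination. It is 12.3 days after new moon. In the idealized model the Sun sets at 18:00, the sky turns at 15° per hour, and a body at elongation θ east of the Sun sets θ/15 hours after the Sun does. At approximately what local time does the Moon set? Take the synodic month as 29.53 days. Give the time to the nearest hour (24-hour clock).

Elongation θ = 360° × 12.3/29.53 ≈ 149.9°.
The Moon trails the Sun by θ/15 = 149.9/15 ≈ 10.00 hours.
18:00 + 10.00 h ≈ 04:00 → 04:00 to the nearest hour.

04:00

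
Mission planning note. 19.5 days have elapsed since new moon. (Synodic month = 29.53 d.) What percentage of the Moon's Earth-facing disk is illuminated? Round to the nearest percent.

The Moon has covered 19.5/29.53 of its cycle, so θ ≈ 360° × 19.5/29.53 = 237.7°.
cos 237.7° = (-0.534), so f = (1 − (-0.534))/2 = 0.767, so 77%.

77%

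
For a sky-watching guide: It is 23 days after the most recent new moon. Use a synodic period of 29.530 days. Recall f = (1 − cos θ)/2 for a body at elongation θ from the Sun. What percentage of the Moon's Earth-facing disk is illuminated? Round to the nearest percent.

41%

Elongation θ = 360° × 23/29.530 ≈ 280.4°.
cos 280.4° = 0.180, so f = (1 − 0.180)/2 = 0.410, so 41%.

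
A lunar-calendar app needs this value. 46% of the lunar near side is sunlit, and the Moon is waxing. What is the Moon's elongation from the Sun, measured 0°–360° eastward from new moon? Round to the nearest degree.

85°

Invert f = (1 − cos θ)/2 to get cos θ = 1 − 2(0.46) = 0.080, hence θ₀ = arccos 0.080 = 85.4°.
The Moon is waxing (0°–180°), so θ = 85.4° directly.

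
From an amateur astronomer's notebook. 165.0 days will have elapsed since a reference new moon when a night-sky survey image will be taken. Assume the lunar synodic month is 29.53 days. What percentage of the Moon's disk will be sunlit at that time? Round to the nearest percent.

93%

165.0/29.53 = 5.588 lunations, so 5 complete cycles and 17.35 d into the next.
The Moon has covered 17.35/29.53 of its cycle, so θ ≈ 360° × 17.35/29.53 = 211.5°.
cos 211.5° = (-0.853), so f = (1 − (-0.853))/2 = 0.926, so 93%.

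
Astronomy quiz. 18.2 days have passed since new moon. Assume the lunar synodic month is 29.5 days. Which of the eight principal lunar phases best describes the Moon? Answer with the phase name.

θ ≈ 360° × 18.2/29.5 = 222°, which falls in the waning gibbous sector.

waning gibbous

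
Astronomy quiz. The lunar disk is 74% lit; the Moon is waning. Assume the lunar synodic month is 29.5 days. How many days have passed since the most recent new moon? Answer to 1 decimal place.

19.8 days

cos θ = 1 − 2f = -0.480, giving a principal value of 118.7°.
Waning ⇒ past full, so θ = 360° − 118.7° = 241.3°.
That fraction of the synodic month is 241.3/360 × 29.5 d ≈ 19.77 d.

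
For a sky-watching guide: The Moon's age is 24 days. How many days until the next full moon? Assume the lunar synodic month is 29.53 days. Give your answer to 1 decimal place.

Full moon occurs at elongation 180°, i.e. at age 29.53 × 180/360 = 14.765 d.
This lunation's full moon (14.765 d) has passed, so add one period: 44.295 − 24 = 20.295 days.

20.3 days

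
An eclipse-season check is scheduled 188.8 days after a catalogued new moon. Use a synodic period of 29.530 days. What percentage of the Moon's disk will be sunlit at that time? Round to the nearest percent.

89%

Reduce mod P: 188.8 − 6×29.530 = 11.62 d into the current lunation.
The Moon has covered 11.62/29.530 of its cycle, so θ ≈ 360° × 11.62/29.530 = 141.7°.
Illuminated fraction = (1 − cos 141.7°)/2 = (1 − (-0.784))/2 ≈ 0.892, so 89%.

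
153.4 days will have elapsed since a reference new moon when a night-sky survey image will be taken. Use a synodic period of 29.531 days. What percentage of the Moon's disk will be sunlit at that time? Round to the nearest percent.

33%

153.4 d spans 5 complete synodic months (5 × 29.531 = 147.66 d) plus 5.75 d.
Elongation θ = 360° × 5.75/29.531 ≈ 70.0°.
With cos θ = 0.341, the lit fraction is (1 − 0.341)/2 ≈ 0.329, so 33%.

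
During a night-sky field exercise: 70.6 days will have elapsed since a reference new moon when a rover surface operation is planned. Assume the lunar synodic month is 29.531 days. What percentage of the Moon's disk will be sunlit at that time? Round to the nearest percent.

Reduce mod P: 70.6 − 2×29.531 = 11.54 d into the current lunation.
Elongation θ = 360° × 11.54/29.531 ≈ 140.7°.
Illuminated fraction = (1 − cos 140.7°)/2 = (1 − (-0.773))/2 ≈ 0.887, so 89%.

89%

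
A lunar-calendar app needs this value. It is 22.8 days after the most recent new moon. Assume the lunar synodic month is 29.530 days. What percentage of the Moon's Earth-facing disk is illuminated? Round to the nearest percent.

43%

Elongation θ = 360° × 22.8/29.530 ≈ 278.0°.
Illuminated fraction = (1 − cos 278.0°)/2 = (1 − 0.138)/2 ≈ 0.431, so 43%.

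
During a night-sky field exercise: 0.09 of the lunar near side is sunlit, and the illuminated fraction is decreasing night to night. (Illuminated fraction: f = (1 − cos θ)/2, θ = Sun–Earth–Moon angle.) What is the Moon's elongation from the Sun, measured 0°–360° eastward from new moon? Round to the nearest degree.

From f = (1 − cos θ)/2: cos θ = 1 − 2×0.09 = 0.820; arccos → 34.9°.
Waning ⇒ past full, so θ = 360° − 34.9° = 325.1°.

325°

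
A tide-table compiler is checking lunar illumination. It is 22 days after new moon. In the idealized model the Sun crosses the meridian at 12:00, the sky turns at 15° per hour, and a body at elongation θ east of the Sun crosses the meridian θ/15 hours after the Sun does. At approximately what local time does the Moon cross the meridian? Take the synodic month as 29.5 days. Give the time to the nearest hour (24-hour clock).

06:00

The Moon has covered 22/29.5 of its cycle, so θ ≈ 360° × 22/29.5 = 268.5°.
Delay after the Sun = 268.5° / (15°/h) ≈ 17.90 h.
12:00 + 17.90 h ≈ 05:54 → 06:00 to the nearest hour.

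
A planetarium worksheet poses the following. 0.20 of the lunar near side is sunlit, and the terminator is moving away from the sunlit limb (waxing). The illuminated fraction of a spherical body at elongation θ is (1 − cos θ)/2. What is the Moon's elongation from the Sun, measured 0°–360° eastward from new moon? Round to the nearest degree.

53°

From f = (1 − cos θ)/2: cos θ = 1 − 2×0.20 = 0.600; arccos → 53.1°.
Waxing ⇒ before full, so θ = 53.1°.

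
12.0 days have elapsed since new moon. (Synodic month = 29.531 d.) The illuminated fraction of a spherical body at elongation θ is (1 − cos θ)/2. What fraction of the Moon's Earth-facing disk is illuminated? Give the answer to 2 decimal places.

0.92

Elongation θ = 360° × 12.0/29.531 ≈ 146.3°.
Illuminated fraction = (1 − cos 146.3°)/2 = (1 − (-0.832))/2 ≈ 0.916.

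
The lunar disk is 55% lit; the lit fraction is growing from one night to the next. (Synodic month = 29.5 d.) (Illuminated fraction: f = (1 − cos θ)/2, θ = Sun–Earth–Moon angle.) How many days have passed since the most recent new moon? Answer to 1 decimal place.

cos θ = 1 − 2f = -0.100, giving a principal value of 95.7°.
Before full moon the principal value applies: θ = 95.7°.
At 360°/29.5 d per day, 95.7° corresponds to 7.85 days.

7.8 days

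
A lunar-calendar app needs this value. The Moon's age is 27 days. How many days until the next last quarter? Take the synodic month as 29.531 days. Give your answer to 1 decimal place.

24.7 days

Last quarter occurs at elongation 270°, i.e. at age 29.531 × 270/360 = 22.148 d.
Already past this cycle's last quarter; the next is at 22.148 + 29.531 = 51.679 d, so 51.679 − 27 = 24.679 days.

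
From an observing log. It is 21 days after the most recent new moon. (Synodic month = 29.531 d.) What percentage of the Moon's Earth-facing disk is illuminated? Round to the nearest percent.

Elongation θ = 360° × 21/29.531 ≈ 256.0°.
cos 256.0° = (-0.242), so f = (1 − (-0.242))/2 = 0.621, so 62%.

62%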